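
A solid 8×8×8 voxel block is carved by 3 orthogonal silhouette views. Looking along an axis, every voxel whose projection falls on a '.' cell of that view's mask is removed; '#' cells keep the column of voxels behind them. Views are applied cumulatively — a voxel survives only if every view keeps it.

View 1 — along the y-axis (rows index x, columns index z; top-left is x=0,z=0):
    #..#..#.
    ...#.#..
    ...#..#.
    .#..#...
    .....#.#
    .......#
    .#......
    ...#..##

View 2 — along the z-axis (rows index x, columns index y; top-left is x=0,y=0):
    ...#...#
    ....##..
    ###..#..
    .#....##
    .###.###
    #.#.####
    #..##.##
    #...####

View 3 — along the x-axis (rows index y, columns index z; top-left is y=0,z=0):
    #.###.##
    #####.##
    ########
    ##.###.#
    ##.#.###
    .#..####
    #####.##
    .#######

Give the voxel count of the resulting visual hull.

full grid |V| = 512
[1] y-view keeps 16 columns → grid now 128
[2] z-view keeps 33 columns → grid now 62
[3] x-view keeps 52 columns → grid now 54

remaining voxels: 54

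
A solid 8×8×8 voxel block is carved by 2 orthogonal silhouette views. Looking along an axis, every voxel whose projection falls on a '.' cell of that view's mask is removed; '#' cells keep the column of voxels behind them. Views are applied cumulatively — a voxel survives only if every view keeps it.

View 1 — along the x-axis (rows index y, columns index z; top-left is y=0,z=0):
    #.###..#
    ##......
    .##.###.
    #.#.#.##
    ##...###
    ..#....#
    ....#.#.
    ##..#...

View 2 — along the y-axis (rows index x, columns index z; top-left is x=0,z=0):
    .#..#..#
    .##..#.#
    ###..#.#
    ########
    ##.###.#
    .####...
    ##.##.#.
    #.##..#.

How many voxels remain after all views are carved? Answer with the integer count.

full grid |V| = 512
  1. axis=0 (YZ plane), |mask|=29  ⇒  voxels=232
  2. axis=1 (XZ plane), |mask|=39  ⇒  voxels=143

remaining voxels: 143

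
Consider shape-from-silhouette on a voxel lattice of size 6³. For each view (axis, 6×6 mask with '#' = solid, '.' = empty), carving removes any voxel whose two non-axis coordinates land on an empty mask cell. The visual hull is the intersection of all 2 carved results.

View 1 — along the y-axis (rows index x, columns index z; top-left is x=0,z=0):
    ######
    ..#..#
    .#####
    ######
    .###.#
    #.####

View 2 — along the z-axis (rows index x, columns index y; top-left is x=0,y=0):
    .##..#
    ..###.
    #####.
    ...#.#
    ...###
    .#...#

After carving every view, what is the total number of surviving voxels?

|visual hull| = 83

full grid |V| = 216
V1 y: intersect with XZ mask (28 set) -- 168 left
V2 z: intersect with XY mask (18 set) -- 83 left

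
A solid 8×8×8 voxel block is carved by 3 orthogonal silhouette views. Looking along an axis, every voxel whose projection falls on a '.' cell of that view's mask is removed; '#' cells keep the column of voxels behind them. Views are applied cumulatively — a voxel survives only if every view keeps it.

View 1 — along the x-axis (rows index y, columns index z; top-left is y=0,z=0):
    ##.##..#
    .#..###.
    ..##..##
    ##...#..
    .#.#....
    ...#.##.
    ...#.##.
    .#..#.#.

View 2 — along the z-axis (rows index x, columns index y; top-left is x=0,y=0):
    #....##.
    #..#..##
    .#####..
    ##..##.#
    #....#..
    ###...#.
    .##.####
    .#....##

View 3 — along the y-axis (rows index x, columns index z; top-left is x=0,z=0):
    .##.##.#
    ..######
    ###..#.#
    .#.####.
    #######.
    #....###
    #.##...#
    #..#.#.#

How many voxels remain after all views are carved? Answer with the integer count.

full grid |V| = 512
step 1: project along x, AND mask (27/64) → |grid| = 216
step 2: project along z, AND mask (32/64) → |grid| = 111
step 3: project along y, AND mask (40/64) → |grid| = 62

remaining voxels: 62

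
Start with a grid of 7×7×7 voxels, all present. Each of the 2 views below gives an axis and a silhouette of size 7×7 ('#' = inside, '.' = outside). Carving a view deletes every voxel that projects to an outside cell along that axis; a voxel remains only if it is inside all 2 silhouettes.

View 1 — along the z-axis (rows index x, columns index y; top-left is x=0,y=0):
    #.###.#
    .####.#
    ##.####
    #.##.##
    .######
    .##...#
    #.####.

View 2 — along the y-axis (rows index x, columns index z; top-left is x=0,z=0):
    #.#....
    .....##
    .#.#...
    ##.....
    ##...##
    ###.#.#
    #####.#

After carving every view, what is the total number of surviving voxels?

initial block: 7^3 = 343
after view 1 [z-axis, 35 of 49 cells solid] → remaining = 245
after view 2 [y-axis, 23 of 49 cells solid] → remaining = 111

|visual hull| = 111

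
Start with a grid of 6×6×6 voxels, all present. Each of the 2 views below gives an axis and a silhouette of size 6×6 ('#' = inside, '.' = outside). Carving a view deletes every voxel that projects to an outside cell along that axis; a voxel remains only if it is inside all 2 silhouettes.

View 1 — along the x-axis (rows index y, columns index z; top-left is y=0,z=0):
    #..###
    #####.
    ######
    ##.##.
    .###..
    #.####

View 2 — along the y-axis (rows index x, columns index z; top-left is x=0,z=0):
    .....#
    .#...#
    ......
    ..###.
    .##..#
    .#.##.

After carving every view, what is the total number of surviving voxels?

full grid |V| = 216
V1 x: intersect with YZ mask (27 set) -- 162 left
V2 y: intersect with XZ mask (12 set) -- 51 left

|visual hull| = 51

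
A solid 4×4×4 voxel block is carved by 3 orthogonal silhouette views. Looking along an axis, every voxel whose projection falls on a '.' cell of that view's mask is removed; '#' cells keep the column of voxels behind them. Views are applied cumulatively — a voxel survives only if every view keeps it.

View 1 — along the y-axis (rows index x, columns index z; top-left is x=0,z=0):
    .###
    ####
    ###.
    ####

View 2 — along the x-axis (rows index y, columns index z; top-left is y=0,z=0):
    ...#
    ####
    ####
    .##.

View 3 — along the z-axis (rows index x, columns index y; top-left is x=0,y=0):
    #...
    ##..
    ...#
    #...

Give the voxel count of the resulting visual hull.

|visual hull| = 9

full grid |V| = 64
after view 1 [y-axis, 14 of 16 cells solid] → remaining = 56
after view 2 [x-axis, 11 of 16 cells solid] → remaining = 39
after view 3 [z-axis, 5 of 16 cells solid] → remaining = 9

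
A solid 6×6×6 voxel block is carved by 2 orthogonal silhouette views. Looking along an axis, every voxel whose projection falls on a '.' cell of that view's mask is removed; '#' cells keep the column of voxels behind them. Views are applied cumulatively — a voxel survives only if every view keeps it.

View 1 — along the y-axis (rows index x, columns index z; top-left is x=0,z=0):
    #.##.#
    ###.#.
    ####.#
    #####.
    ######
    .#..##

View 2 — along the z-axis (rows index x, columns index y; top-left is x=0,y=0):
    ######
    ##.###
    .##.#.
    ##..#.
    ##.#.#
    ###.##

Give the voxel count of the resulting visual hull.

full grid |V| = 216
[1] y-view keeps 27 columns → grid now 162
[2] z-view keeps 26 columns → grid now 113

113 voxels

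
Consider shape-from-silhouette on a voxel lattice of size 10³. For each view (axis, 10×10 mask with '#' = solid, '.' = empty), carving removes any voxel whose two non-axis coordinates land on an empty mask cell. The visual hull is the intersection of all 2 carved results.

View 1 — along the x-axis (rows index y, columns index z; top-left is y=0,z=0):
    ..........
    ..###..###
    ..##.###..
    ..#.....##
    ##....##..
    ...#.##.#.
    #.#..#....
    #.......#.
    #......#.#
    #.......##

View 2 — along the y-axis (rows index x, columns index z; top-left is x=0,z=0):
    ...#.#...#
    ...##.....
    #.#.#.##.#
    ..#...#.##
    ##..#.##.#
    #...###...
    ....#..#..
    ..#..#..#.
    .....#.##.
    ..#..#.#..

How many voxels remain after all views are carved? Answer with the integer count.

initial block: 10^3 = 1000
carve view 1 (along x, YZ-mask fill 33/100): 330 voxels remain
carve view 2 (along y, XZ-mask fill 36/100): 121 voxels remain

remaining voxels: 121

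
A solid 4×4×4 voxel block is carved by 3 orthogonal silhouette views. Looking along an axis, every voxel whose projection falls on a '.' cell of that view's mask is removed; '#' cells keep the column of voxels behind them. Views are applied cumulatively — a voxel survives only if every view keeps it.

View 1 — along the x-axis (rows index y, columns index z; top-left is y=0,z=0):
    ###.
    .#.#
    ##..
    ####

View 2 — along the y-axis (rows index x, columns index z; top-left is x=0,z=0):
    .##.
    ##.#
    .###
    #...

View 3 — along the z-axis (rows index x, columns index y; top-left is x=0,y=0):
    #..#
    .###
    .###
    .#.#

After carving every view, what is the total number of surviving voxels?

before carving: 64 voxels (4×4×4)
step 1: project along x, AND mask (11/16) → |grid| = 44
step 2: project along y, AND mask (9/16) → |grid| = 26
step 3: project along z, AND mask (10/16) → |grid| = 18

remaining voxels: 18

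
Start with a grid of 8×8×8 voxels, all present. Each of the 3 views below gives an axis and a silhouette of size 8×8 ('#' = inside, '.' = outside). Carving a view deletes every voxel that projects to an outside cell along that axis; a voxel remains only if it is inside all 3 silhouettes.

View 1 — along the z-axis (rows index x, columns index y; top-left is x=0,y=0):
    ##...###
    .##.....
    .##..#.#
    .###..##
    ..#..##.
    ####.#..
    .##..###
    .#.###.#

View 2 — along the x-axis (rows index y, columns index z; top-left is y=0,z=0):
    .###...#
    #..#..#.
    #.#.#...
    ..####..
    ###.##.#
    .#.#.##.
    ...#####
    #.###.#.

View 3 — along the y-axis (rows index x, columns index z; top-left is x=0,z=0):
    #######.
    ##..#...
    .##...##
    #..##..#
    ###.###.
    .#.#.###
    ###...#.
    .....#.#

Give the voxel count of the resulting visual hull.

74 voxels

initial block: 8^3 = 512
carve view 1 (along z, XY-mask fill 34/64): 272 voxels remain
carve view 2 (along x, YZ-mask fill 34/64): 134 voxels remain
carve view 3 (along y, XZ-mask fill 35/64): 74 voxels remain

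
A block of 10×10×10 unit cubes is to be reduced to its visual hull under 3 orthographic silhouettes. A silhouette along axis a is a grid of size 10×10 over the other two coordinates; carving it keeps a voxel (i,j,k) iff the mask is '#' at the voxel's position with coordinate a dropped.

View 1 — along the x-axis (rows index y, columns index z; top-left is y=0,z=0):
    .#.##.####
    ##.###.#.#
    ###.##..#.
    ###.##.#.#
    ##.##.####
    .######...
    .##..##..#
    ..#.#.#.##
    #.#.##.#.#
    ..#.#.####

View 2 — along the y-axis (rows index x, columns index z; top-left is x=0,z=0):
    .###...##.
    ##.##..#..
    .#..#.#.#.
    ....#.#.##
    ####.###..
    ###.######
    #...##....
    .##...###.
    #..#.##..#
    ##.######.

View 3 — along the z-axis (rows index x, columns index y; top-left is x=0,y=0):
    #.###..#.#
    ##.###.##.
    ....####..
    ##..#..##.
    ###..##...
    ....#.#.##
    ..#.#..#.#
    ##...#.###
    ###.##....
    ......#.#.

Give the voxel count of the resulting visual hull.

voxel count = 166

full grid |V| = 1000
step 1: project along x, AND mask (63/100) → |grid| = 630
step 2: project along y, AND mask (55/100) → |grid| = 343
step 3: project along z, AND mask (48/100) → |grid| = 166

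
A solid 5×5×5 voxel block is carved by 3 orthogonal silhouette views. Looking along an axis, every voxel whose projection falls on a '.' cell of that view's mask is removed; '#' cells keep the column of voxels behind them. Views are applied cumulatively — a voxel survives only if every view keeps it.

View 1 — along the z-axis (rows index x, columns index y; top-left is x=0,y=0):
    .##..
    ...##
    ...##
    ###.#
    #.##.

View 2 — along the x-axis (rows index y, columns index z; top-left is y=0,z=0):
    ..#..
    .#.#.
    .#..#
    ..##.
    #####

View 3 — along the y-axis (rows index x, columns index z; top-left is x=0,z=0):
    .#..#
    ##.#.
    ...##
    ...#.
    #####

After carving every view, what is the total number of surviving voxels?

|visual hull| = 17

initial block: 5^3 = 125
[1] z-view keeps 13 columns → grid now 65
[2] x-view keeps 12 columns → grid now 33
[3] y-view keeps 13 columns → grid now 17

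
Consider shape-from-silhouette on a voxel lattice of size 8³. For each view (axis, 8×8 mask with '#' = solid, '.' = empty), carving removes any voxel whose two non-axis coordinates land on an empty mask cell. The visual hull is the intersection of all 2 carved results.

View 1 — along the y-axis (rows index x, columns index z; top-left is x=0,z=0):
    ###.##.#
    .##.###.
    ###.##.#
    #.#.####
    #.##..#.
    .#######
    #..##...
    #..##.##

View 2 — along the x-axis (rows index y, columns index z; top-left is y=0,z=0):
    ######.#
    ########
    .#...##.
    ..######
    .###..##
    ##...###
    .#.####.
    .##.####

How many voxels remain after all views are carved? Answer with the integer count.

voxel count = 231

before carving: 512 voxels (8×8×8)
carve view 1 (along y, XZ-mask fill 42/64): 336 voxels remain
carve view 2 (along x, YZ-mask fill 45/64): 231 voxels remain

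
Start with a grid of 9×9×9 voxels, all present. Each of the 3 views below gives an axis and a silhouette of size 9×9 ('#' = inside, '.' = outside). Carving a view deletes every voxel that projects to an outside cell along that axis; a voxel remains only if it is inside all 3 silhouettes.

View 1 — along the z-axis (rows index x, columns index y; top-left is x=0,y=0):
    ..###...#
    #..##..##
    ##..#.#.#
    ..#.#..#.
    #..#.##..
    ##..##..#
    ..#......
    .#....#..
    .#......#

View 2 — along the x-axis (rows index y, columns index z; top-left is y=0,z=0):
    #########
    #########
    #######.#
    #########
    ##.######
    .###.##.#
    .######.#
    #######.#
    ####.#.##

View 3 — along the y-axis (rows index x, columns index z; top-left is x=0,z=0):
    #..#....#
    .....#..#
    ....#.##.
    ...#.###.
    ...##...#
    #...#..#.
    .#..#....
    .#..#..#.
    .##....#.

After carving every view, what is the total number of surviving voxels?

full grid |V| = 729
carve view 1 (along z, XY-mask fill 31/81): 279 voxels remain
carve view 2 (along x, YZ-mask fill 71/81): 247 voxels remain
carve view 3 (along y, XZ-mask fill 26/81): 79 voxels remain

79 voxels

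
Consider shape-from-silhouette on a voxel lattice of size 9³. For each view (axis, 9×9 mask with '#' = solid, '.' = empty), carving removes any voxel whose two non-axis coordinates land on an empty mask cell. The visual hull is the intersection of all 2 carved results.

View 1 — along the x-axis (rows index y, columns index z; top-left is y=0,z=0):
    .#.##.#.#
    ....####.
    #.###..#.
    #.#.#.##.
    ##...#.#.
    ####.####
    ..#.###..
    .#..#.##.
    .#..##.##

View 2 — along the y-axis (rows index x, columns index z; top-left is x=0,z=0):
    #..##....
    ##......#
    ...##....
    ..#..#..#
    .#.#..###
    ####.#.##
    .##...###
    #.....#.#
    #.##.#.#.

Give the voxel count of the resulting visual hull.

|visual hull| = 164

full grid |V| = 729
after view 1 [x-axis, 44 of 81 cells solid] → remaining = 396
after view 2 [y-axis, 36 of 81 cells solid] → remaining = 164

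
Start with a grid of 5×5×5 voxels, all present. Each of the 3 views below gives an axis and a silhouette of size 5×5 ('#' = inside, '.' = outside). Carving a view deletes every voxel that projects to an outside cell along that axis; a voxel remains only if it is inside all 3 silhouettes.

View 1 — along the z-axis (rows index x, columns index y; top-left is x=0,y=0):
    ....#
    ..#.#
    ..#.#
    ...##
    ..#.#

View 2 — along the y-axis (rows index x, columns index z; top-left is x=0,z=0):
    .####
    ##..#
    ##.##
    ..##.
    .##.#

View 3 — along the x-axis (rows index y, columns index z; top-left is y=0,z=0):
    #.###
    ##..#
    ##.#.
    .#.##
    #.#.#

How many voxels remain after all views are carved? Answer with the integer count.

initial block: 5^3 = 125
  1. axis=2 (XY plane), |mask|=9  ⇒  voxels=45
  2. axis=1 (XZ plane), |mask|=16  ⇒  voxels=28
  3. axis=0 (YZ plane), |mask|=16  ⇒  voxels=16

remaining voxels: 16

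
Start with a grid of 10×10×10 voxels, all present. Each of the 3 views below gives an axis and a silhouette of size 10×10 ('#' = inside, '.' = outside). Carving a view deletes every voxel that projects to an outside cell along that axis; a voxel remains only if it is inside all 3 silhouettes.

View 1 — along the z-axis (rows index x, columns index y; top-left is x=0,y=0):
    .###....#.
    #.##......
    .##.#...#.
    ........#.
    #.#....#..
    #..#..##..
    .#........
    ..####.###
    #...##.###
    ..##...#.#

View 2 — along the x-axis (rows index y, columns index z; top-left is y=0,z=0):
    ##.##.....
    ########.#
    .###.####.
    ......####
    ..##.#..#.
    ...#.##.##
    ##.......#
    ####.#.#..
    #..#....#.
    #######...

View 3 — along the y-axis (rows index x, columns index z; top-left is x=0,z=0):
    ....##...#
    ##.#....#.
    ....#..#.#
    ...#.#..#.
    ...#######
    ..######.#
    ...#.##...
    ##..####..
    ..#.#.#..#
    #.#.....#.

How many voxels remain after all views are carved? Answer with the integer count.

voxel count = 75

initial block: 10^3 = 1000
V1 z: intersect with XY mask (37 set) -- 370 left
V2 x: intersect with YZ mask (52 set) -- 196 left
V3 y: intersect with XZ mask (43 set) -- 75 left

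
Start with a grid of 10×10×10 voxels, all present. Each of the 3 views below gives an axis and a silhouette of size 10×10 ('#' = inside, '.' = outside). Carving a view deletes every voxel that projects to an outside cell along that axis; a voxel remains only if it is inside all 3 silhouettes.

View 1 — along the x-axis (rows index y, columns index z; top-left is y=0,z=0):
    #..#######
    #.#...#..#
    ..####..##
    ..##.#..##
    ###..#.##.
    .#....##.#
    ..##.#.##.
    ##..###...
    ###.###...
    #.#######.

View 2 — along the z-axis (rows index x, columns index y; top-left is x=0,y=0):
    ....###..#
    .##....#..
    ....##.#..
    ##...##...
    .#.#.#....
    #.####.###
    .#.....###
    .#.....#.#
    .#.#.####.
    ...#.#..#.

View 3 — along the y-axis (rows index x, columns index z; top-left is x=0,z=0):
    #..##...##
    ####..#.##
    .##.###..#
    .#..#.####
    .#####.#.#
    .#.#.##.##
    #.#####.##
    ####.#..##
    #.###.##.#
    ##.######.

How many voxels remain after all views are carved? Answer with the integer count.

start: 10×10×10 = 1000 voxels
carve view 1 (along x, YZ-mask fill 57/100): 570 voxels remain
carve view 2 (along z, XY-mask fill 41/100): 219 voxels remain
carve view 3 (along y, XZ-mask fill 67/100): 143 voxels remain

voxel count = 143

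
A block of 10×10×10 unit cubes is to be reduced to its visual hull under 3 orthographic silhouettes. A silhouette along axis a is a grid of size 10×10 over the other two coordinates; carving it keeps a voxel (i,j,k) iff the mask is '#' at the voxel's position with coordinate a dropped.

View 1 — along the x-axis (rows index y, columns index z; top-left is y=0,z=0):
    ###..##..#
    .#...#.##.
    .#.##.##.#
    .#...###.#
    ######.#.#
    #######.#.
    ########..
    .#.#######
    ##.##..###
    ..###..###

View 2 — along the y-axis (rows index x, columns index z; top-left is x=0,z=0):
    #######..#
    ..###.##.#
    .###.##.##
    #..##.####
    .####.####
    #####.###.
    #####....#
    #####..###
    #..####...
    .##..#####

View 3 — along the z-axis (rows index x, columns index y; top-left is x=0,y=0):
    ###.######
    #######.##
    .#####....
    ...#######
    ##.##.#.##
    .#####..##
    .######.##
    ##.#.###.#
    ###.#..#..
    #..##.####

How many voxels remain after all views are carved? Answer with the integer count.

|visual hull| = 326

start: 10×10×10 = 1000 voxels
[1] x-view keeps 66 columns → grid now 660
[2] y-view keeps 70 columns → grid now 462
[3] z-view keeps 71 columns → grid now 326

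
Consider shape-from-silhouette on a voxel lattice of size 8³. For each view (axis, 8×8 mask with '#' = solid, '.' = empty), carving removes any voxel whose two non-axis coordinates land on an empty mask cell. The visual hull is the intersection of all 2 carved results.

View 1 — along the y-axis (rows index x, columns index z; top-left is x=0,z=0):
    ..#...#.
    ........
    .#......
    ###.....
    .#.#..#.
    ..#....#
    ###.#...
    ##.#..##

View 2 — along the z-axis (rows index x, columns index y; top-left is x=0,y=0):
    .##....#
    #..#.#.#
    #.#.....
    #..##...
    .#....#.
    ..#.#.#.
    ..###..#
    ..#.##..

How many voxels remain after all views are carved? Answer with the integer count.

voxel count = 60

full grid |V| = 512
V1 y: intersect with XZ mask (20 set) -- 160 left
V2 z: intersect with XY mask (24 set) -- 60 left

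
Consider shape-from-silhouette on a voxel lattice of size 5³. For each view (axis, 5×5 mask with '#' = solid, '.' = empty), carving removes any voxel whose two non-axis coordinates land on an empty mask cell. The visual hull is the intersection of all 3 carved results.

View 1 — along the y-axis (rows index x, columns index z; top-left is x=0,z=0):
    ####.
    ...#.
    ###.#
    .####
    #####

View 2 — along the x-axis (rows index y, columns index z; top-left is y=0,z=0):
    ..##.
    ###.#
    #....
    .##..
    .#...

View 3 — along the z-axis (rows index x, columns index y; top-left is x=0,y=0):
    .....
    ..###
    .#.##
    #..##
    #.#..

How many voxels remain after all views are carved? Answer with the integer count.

start: 5×5×5 = 125 voxels
V1 y: intersect with XZ mask (18 set) -- 90 left
V2 x: intersect with YZ mask (10 set) -- 37 left
V3 z: intersect with XY mask (11 set) -- 15 left

15 voxels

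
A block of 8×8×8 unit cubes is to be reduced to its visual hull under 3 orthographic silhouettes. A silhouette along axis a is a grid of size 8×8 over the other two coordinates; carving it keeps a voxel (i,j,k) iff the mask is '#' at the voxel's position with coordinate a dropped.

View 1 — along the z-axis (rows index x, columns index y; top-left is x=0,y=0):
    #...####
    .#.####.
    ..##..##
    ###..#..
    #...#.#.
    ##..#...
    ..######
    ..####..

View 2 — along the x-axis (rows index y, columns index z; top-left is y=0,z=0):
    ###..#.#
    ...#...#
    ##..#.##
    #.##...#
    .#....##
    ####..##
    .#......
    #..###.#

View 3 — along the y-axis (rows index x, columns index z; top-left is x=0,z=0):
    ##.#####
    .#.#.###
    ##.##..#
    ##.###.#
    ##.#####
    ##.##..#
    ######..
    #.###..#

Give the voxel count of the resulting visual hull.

start: 8×8×8 = 512 voxels
  1. axis=2 (XY plane), |mask|=34  ⇒  voxels=272
  2. axis=0 (YZ plane), |mask|=31  ⇒  voxels=130
  3. axis=1 (XZ plane), |mask|=46  ⇒  voxels=99

remaining voxels: 99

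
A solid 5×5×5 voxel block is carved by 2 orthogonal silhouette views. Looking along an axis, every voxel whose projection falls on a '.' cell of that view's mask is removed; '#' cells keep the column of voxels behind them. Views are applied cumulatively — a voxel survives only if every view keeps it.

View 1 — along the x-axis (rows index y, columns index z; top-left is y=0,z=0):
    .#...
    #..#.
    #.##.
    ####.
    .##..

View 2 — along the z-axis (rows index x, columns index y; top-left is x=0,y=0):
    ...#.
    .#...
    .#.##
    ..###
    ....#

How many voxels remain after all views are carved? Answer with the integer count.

voxel count = 25

before carving: 125 voxels (5×5×5)
  1. axis=0 (YZ plane), |mask|=12  ⇒  voxels=60
  2. axis=2 (XY plane), |mask|=9  ⇒  voxels=25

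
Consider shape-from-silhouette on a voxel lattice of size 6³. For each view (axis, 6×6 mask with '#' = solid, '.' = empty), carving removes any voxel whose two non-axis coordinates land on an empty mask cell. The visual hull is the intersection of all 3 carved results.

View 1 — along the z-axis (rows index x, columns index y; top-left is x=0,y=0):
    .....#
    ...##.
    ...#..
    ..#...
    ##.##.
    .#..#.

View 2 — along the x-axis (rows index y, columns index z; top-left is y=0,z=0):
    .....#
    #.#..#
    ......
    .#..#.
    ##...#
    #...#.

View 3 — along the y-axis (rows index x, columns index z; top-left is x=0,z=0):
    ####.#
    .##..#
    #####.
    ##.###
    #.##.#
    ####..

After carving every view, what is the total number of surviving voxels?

full grid |V| = 216
V1 z: intersect with XY mask (11 set) -- 66 left
V2 x: intersect with YZ mask (11 set) -- 24 left
V3 y: intersect with XZ mask (26 set) -- 16 left

|visual hull| = 16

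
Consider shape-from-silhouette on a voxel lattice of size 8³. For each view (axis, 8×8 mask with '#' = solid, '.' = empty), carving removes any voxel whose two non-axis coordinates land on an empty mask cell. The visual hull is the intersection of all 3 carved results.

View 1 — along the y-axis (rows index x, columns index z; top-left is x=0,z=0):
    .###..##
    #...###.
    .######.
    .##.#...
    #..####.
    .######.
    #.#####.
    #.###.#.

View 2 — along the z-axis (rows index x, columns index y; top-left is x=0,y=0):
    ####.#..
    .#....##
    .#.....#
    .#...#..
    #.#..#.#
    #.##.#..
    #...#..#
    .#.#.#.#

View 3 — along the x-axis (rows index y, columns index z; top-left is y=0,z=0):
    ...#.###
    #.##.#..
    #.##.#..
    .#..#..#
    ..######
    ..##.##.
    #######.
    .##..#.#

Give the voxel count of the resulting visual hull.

before carving: 512 voxels (8×8×8)
V1 y: intersect with XZ mask (40 set) -- 320 left
V2 z: intersect with XY mask (27 set) -- 137 left
V3 x: intersect with YZ mask (36 set) -- 67 left

|visual hull| = 67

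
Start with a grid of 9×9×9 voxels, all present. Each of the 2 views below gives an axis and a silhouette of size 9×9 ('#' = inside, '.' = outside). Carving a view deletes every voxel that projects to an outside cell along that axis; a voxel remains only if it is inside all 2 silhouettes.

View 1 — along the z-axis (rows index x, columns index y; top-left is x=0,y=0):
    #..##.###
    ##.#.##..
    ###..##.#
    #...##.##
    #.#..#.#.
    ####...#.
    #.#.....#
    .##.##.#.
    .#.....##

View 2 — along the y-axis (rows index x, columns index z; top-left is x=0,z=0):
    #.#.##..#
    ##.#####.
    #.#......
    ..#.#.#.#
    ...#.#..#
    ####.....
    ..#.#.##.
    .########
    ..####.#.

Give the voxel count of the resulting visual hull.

196 voxels

full grid |V| = 729
V1 z: intersect with XY mask (42 set) -- 378 left
V2 y: intersect with XZ mask (42 set) -- 196 left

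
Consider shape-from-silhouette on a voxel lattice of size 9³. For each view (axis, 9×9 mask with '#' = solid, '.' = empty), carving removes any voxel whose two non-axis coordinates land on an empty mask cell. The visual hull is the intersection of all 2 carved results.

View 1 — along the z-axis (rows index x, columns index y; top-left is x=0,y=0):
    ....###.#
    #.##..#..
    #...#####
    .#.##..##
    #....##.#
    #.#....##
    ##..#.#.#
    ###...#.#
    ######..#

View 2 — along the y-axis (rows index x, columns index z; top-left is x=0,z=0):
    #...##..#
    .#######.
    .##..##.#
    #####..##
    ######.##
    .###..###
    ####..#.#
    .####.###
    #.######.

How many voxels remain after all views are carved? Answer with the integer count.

start: 9×9×9 = 729 voxels
V1 z: intersect with XY mask (44 set) -- 396 left
V2 y: intersect with XZ mask (57 set) -- 279 left

voxel count = 279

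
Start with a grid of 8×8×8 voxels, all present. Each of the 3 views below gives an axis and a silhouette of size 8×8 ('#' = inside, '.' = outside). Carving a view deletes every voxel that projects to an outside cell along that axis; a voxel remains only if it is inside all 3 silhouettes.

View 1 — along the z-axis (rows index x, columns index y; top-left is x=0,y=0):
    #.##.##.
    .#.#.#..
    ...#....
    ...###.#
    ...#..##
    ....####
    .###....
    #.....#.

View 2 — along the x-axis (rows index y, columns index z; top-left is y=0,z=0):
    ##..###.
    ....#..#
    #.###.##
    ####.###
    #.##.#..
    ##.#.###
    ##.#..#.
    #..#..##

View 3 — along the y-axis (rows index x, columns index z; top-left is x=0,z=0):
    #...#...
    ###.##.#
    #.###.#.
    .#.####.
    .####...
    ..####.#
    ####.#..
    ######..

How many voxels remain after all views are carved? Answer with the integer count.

|visual hull| = 64

initial block: 8^3 = 512
step 1: project along z, AND mask (25/64) → |grid| = 200
step 2: project along x, AND mask (38/64) → |grid| = 128
step 3: project along y, AND mask (38/64) → |grid| = 64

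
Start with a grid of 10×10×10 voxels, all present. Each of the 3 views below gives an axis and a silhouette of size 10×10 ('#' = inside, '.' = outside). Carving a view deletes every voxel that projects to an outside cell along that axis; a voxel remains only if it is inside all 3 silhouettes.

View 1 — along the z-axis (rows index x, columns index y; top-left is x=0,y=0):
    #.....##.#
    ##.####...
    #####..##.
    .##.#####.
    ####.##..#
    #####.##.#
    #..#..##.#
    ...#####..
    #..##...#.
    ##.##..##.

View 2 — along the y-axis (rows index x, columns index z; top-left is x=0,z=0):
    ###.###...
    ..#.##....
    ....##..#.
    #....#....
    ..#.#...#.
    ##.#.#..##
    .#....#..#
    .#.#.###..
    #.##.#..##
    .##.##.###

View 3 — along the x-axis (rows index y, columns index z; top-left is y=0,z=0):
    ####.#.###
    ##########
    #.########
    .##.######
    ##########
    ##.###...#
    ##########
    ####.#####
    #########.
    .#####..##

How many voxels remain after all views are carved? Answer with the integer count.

225 voxels

before carving: 1000 voxels (10×10×10)
V1 z: intersect with XY mask (59 set) -- 590 left
V2 y: intersect with XZ mask (44 set) -- 252 left
V3 x: intersect with YZ mask (86 set) -- 225 left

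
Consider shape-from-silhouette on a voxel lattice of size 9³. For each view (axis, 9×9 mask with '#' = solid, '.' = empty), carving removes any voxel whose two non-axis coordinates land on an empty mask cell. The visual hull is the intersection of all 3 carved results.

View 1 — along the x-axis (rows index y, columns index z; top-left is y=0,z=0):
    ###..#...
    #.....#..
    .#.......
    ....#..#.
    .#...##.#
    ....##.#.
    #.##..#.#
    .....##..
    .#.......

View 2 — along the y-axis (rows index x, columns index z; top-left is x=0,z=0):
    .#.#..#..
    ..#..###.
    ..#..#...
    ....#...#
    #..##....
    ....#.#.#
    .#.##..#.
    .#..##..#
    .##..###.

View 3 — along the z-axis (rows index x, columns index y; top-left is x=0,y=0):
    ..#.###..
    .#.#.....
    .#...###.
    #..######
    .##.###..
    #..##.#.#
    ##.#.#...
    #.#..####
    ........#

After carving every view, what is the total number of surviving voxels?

remaining voxels: 37

full grid |V| = 729
[1] x-view keeps 24 columns → grid now 216
[2] y-view keeps 30 columns → grid now 82
[3] z-view keeps 38 columns → grid now 37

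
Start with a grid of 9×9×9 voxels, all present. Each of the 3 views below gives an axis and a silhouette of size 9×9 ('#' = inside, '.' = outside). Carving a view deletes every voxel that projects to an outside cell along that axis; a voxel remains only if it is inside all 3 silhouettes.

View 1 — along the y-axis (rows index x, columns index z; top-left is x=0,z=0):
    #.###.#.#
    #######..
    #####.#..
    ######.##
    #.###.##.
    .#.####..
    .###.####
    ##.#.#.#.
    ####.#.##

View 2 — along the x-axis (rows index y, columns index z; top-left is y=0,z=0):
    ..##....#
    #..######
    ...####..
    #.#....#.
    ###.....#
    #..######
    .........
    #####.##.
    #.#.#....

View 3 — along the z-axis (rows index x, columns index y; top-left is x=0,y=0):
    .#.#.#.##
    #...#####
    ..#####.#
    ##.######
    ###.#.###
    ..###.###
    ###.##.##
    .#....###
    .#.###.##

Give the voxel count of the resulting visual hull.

before carving: 729 voxels (9×9×9)
step 1: project along y, AND mask (57/81) → |grid| = 513
step 2: project along x, AND mask (38/81) → |grid| = 244
step 3: project along z, AND mask (55/81) → |grid| = 174

174 voxels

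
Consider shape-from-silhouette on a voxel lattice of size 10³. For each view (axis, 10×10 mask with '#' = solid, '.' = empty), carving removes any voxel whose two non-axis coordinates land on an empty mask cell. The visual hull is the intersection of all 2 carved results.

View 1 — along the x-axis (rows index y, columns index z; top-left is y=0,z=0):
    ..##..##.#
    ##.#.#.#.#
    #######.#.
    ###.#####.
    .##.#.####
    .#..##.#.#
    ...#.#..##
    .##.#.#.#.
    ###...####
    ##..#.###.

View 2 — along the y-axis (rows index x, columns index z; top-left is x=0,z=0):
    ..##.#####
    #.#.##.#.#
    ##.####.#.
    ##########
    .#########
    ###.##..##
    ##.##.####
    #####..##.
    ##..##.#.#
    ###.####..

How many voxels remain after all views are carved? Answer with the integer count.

|visual hull| = 453

start: 10×10×10 = 1000 voxels
after view 1 [x-axis, 61 of 100 cells solid] → remaining = 610
after view 2 [y-axis, 74 of 100 cells solid] → remaining = 453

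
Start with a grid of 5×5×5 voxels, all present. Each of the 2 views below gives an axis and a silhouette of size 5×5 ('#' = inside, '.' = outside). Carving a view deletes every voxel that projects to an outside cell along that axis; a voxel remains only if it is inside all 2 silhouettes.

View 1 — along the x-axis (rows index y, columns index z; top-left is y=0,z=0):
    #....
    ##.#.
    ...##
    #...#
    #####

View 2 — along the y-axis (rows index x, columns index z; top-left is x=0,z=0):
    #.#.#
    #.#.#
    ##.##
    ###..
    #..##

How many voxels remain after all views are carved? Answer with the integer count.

initial block: 5^3 = 125
V1 x: intersect with YZ mask (13 set) -- 65 left
V2 y: intersect with XZ mask (16 set) -- 45 left

remaining voxels: 45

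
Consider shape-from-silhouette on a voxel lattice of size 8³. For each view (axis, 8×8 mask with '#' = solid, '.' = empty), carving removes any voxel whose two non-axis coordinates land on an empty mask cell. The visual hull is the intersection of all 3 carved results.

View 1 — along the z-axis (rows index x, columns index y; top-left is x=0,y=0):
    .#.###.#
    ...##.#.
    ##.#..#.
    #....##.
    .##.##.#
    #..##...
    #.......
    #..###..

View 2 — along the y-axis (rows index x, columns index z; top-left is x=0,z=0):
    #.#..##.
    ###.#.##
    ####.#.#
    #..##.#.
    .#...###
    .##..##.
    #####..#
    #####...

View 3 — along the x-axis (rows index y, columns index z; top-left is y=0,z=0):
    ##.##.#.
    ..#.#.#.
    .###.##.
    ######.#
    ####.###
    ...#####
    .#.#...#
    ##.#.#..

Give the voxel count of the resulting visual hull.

|visual hull| = 87

before carving: 512 voxels (8×8×8)
V1 z: intersect with XY mask (28 set) -- 224 left
V2 y: intersect with XZ mask (39 set) -- 132 left
V3 x: intersect with YZ mask (39 set) -- 87 left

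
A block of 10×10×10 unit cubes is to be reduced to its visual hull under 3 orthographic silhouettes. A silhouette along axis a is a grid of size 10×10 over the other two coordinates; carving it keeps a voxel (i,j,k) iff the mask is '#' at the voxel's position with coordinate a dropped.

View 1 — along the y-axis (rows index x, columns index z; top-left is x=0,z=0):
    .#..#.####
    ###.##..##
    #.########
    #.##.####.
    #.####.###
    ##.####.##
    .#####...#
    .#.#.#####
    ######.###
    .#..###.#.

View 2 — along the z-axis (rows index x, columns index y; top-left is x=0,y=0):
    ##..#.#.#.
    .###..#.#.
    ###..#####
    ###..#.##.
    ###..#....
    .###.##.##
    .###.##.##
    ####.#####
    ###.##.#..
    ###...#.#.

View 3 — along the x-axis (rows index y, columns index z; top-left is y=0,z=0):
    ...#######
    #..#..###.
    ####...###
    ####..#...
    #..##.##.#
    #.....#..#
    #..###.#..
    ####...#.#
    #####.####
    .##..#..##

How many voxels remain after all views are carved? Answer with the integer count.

before carving: 1000 voxels (10×10×10)
  1. axis=1 (XZ plane), |mask|=72  ⇒  voxels=720
  2. axis=2 (XY plane), |mask|=62  ⇒  voxels=451
  3. axis=0 (YZ plane), |mask|=58  ⇒  voxels=260

remaining voxels: 260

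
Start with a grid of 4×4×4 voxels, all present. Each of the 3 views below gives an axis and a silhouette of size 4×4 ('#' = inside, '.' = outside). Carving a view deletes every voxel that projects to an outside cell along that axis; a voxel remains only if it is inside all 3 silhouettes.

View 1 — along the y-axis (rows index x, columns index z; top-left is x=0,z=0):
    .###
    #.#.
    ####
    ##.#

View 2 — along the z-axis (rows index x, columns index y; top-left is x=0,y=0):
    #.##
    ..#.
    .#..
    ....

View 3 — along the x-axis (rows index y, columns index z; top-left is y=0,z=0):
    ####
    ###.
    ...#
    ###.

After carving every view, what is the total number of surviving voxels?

|visual hull| = 9

start: 4×4×4 = 64 voxels
[1] y-view keeps 12 columns → grid now 48
[2] z-view keeps 5 columns → grid now 15
[3] x-view keeps 11 columns → grid now 9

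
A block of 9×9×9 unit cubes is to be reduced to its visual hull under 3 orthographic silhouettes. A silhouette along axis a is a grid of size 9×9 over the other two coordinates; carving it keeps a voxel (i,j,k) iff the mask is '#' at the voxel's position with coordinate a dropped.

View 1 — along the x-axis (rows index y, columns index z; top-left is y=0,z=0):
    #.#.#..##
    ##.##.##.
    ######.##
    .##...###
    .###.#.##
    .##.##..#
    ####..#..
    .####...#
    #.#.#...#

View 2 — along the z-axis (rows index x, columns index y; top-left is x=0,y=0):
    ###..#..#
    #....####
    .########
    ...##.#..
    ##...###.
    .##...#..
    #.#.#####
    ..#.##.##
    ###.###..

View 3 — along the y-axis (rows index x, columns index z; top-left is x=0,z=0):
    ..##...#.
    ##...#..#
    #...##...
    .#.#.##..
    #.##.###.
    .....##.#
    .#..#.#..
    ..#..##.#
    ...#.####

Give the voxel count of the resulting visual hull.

before carving: 729 voxels (9×9×9)
V1 x: intersect with YZ mask (49 set) -- 441 left
V2 z: intersect with XY mask (47 set) -- 258 left
V3 y: intersect with XZ mask (35 set) -- 100 left

voxel count = 100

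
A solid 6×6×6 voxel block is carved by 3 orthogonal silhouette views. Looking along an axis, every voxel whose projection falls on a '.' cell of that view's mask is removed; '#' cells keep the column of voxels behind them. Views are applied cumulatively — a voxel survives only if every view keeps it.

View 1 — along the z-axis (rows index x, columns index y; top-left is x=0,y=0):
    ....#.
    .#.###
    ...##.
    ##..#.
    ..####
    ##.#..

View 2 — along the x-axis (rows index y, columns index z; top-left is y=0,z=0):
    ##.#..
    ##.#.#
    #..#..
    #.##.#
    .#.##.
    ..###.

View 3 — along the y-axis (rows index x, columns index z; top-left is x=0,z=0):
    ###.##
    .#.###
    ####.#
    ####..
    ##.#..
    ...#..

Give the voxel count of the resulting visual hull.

remaining voxels: 36

before carving: 216 voxels (6×6×6)
V1 z: intersect with XY mask (17 set) -- 102 left
V2 x: intersect with YZ mask (19 set) -- 57 left
V3 y: intersect with XZ mask (22 set) -- 36 left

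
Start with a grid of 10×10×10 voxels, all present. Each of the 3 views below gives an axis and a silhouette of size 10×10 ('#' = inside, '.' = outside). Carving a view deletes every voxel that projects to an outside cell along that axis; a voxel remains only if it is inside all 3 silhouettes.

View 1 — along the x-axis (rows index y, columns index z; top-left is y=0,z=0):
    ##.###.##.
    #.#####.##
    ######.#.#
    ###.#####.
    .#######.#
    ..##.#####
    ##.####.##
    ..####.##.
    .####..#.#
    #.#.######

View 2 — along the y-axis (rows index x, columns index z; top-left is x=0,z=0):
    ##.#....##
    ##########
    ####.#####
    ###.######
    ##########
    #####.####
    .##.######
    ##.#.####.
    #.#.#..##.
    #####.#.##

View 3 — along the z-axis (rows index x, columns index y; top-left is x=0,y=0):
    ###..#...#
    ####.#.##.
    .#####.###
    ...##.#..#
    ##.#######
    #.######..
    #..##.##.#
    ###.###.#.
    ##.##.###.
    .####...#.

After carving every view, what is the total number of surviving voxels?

voxel count = 389

before carving: 1000 voxels (10×10×10)
carve view 1 (along x, YZ-mask fill 74/100): 740 voxels remain
carve view 2 (along y, XZ-mask fill 80/100): 583 voxels remain
carve view 3 (along z, XY-mask fill 65/100): 389 voxels remain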